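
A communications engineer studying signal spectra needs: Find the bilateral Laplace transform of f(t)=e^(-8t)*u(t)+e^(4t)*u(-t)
For e^(-8t)*u(t): L = 1/(s + 8), Re(s) > -8
For e^(4t)*u(-t): L = -1/(s-4), Re(s) < 4
Combined: F(s) = 1/(s + 8) - 1/(s-4), -8 < Re(s) < 4

Answer: 1/(s + 8) - 1/(s-4), ROC: -8 < Re(s) < 4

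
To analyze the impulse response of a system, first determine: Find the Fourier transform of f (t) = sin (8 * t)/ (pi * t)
sin(W*t)/(pi*t)=(W/pi)*sinc(W*t/pi) is the impulse response of the ideal low-pass filter with cutoff W (here W=8).
Its Fourier transform is a rectangular function:
F(omega)=1 for |omega| < 8, 0 otherwise

Answer: rect(omega/16) [i.e., 1 for |omega| < 8, 0 otherwise]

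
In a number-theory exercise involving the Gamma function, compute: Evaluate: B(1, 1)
B(x,y) = Γ(x)Γ(y)/Γ(x+y) = (x-1)!(y-1)!/(x+y-1)!
B(1,1) = 0!·0!/1! = 1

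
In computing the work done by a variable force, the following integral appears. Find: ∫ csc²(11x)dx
Since d/dx[-cot(11x)] = 11csc²(11x), integral = -cot(11x)/11+C

Answer: (-1/11)cot(11x)+C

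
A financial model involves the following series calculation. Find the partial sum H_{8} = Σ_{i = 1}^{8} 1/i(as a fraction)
H_8 = 1+1/2+1/3+...+1/8
= 761/280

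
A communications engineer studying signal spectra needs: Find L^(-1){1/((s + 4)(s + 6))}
Partial fractions: 1/((s+4)(s+6))=A/(s+4)+B/(s+6)
Cover-up: A=1/(s+6)|_{s=-4}=1/2; B=1/(s+4)|_{s=-6}=-1/2
L^(-1)=(1/2)e^(-4t) - (1/2)e^(-6t)

Answer: (1/2)(e^(-4t) - e^(-6t))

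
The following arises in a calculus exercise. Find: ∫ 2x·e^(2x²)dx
Let u=2x², du=4x dx
∫ (1/2)e^u du=e^u/2 + C

Answer: e^(2x²)/2 + C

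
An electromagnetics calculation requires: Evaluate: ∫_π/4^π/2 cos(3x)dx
Antiderivative: sin(3x)/3
Evaluate at bounds: [sin(3·π/2)/3] - [sin(3·π/4)/3]
= ((-1) - (√2/2))/3 = -1/3 - √2/6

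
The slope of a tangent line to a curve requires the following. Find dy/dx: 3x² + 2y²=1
Differentiate: 6x + 4y·(dy/dx)=0
dy/dx=-6x/(4y)=-(3/2)·(x/y)

Answer: dy/dx=-(3/2)·(x/y)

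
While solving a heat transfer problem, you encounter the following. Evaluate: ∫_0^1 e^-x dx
Antiderivative: -e^-x
Evaluate: -(e^-1 - 1)

Answer: (e^-1 - 1)/(-1)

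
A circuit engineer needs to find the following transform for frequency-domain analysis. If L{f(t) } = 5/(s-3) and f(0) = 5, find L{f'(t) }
L{f'(t)} = s·F(s) - f(0) = 5s/(s-3) - 5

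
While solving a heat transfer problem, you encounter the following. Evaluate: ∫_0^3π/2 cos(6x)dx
Antiderivative: sin(6x)/6
Evaluate at bounds: [sin(6·3π/2)/6] - [sin(6·0)/6]
= ((0) - (0))/6 = 0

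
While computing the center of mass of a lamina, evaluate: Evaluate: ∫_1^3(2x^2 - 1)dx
Step 1: Find antiderivative F(x)=(2/3)x^3 - x
Step 2: F(3) - F(1)=15 - (-1/3)=46/3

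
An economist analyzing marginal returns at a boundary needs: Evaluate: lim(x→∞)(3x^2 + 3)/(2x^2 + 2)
Divide numerator and denominator by x^2:
lim (3 + 3/x^2)/(2 + 2/x^2)=3/2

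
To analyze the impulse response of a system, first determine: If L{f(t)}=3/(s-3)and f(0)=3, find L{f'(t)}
L{f'(t)} = s·F(s) - f(0) = 3s/(s-3)-3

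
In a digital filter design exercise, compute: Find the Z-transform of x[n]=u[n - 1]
Using the time-shift property: Z{u[n-1]} = z^(-1) * z/(z-1)
= z^(0)/(z-1)

Answer: 1/(z-1)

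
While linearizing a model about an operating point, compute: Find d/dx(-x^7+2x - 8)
Power rule: d/dx(ax^n)=n·a·x^(n-1)
Term by term: -7·x^6 + 2

Answer: -7x^6 + 2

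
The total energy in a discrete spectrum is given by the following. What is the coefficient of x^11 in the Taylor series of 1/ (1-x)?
1/(1-x)=Σ x^n for |x|<1
All coefficients are 1

Answer: 1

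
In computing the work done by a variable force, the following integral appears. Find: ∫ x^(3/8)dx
Power rule: ∫ x^(3/8) dx = x^(11/8)/(11/8)+C

Answer: (8/11)·x^(11/8)+C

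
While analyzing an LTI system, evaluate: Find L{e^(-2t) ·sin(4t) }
First shifting: L{e^(at)f(t)} = F(s-a)
L{sin(4t)} = 4/(s²+16)
Shift: 4/((s+2)²+16)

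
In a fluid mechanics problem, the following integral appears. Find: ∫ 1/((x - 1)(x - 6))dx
Partial fractions: 1/((x-1)(x-6)) = A/(x-1) + B/(x-6)
A = -1/5, B = 1/5
∫ [-1/5· 1/(x-1) + 1/5· 1/(x-6)] dx
= (1/5)[ln|x-6| - ln|x-1|] + C

Answer: (1/5)·ln|(x-6)/(x-1)| + C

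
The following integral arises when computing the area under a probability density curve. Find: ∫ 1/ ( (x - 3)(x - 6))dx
Partial fractions: 1/((x-3)(x-6)) = A/(x-3) + B/(x-6)
A = -1/3, B = 1/3
∫ [-1/3· 1/(x-3) + 1/3· 1/(x-6)] dx
= (1/3)[ln|x-6| - ln|x-3|] + C

Answer: (1/3)·ln|(x-6)/(x-3)| + C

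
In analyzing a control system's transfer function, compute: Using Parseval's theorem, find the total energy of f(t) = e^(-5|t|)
Parseval's theorem: E = integral |f(t)|^2 dt = (1/2pi) integral |F(omega)|^2 domega
E = integral_{-inf}^{inf} e^(-10|t|) dt = 2*integral_0^inf e^(-10t) dt = 2/(2*5) = 1/5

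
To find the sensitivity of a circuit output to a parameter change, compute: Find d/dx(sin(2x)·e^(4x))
Product rule: (fg)' = f'g+fg'
f = sin(2x), f' = 2·cos(2x)
g = e^(4x), g' = 4·e^(4x)

Answer: 2·cos(2x)·e^(4x)+4·sin(2x)·e^(4x)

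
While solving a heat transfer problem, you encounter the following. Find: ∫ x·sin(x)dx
By parts: u = x, dv = sin(x) dx
du = dx, v = -cos(x)
= -x·cos(x)+sin(x)+C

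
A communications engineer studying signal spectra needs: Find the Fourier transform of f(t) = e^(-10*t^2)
The Fourier transform of a Gaussian e^(-a * t^2) is sqrt(pi/a) * e^(-omega^2/(4a)).
With a=10: F(omega)=sqrt(pi/10) * e^(-omega^2/40)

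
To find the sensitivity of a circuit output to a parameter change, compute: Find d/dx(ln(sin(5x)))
Chain rule: d/dx[ln(u)]=u'/u where u=sin(5x)
u'=5cos(5x)

Answer: (5cos(5x))/(sin(5x))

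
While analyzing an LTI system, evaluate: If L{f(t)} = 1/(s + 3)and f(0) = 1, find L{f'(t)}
L{f'(t)}=s·F(s) - f(0)=s/(s + 3) - 1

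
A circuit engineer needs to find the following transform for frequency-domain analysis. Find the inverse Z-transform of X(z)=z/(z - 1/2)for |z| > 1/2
Standard pair: z/(z-a) <-> a^n*u[n] for causal signals
With a = 1/2: x[n] = (1/2)^n*u[n]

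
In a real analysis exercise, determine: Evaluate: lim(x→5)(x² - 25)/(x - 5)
Factor: (x² - 25) = (x-5)(x + 5)
Cancel (x-5): lim(x→5) (x + 5) = 10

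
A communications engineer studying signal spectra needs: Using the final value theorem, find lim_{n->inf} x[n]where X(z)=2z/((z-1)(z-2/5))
Final value theorem: lim x[n] = lim_{z->1} (z-1)*X(z)
(z-1)*X(z) = 2z/(z-2/5)
As z->1: 2/(1-2/5) = 2/(3/5) = 10/3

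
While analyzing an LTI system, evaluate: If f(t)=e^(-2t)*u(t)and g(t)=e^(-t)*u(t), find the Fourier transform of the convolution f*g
By the convolution theorem: F{f * g}=F(omega) * G(omega)
F(omega)=1/(2+j * omega), G(omega)=1/(1+j * omega)
F{f * g}=1/((2+j * omega)(1+j * omega))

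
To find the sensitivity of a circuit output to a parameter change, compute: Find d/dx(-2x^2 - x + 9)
Power rule: d/dx(ax^n) = n·a·x^(n-1)
Term by term: -4·x - 1

Answer: -4x - 1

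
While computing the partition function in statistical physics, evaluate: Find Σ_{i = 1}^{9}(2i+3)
= 2·Σ i + 3·9 = 2·45 + 27 = 117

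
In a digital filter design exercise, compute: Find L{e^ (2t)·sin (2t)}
First shifting: L{e^(at)f(t)} = F(s-a)
L{sin(2t)} = 2/(s²+4)
Shift: 2/((s-2)²+4)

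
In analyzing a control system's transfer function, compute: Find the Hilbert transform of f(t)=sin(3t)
The Hilbert transform shifts each frequency component by -pi/2.
H{sin(wt)} = -cos(wt)
With w = 3: H{sin(3t)} = -cos(3t)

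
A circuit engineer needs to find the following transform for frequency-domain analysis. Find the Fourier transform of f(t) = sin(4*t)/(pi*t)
sin(W*t)/(pi*t)=(W/pi)*sinc(W*t/pi) is the impulse response of the ideal low-pass filter with cutoff W (here W=4).
Its Fourier transform is a rectangular function:
F(omega)=1 for |omega| < 4, 0 otherwise

Answer: rect(omega/8) [i.e., 1 for |omega| < 4, 0 otherwise]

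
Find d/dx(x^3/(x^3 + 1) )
Quotient rule: (f/g)'=(f'g - fg')/g²
f=x^3, f'=3x^2
g=x^3+1, g'=3x^2

Answer: (3x^2·(x^3+1)-3x^5)/(x^3+1)²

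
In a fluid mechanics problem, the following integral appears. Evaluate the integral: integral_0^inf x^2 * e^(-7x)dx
This is a Gamma integral. Substitute u=7x (du=7 dx):
integral_0^inf x^2*e^(-7x) dx=(1/7^3) integral_0^inf u^2*e^(-u) du
=Gamma(3)/7^3=2!/7^3=2/343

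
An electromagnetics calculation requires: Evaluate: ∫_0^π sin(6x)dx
Antiderivative: -cos(6x)/6
Evaluate at bounds: [-cos(6·π)/6] - [-cos(6·0)/6]
= (-(1)+(1))/6 = 0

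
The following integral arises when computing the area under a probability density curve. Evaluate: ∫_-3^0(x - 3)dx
Step 1: Find antiderivative F(x) = (1/2)x^2-3x
Step 2: F(0) - F(-3) = 0 - (27/2) = -27/2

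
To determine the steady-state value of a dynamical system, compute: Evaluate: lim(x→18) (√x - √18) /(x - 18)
Multiply by conjugate (√x+√18)/(√x+√18):
=(x - 18)/((x - 18)(√x+√18))=1/(√x+√18)
As x → 18: 1/(2√18)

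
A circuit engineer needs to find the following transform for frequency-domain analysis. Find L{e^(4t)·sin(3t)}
First shifting: L{e^(at)f(t)}=F(s-a)
L{sin(3t)}=3/(s²+9)
Shift: 3/((s-4)²+9)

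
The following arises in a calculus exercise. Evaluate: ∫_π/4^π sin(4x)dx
Antiderivative: -cos(4x)/4
Evaluate at bounds: [-cos(4·π)/4] - [-cos(4·π/4)/4]
=(-(1)+(-1))/4=-1/2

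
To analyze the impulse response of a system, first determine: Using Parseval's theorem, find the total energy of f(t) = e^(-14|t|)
Parseval's theorem: E = integral |f(t)|^2 dt = (1/2pi) integral |F(omega)|^2 domega
E = integral_{-inf}^{inf} e^(-28|t|) dt = 2 * integral_0^inf e^(-28t) dt = 2/(2 * 14) = 1/14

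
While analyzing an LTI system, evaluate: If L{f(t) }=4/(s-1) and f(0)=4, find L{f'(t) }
L{f'(t)} = s·F(s) - f(0) = 4s/(s-1)-4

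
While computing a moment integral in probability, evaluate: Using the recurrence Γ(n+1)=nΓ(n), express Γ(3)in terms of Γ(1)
Γ(3)=2Γ(2)=2·1Γ(1)=...=2!·Γ(1)=2·Γ(1)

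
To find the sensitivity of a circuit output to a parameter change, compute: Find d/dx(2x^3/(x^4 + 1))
Quotient rule: (f/g)'=(f'g - fg')/g²
f=2x^3, f'=6x^2
g=x^4+1, g'=4x^3

Answer: (6x^2·(x^4+1)-8x^6)/(x^4+1)²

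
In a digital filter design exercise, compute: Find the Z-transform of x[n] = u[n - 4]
Using the time-shift property: Z{u[n-4]}=z^(-4)*z/(z-1)
=z^(-3)/(z-1)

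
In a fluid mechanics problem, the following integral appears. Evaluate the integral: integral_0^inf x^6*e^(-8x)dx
This is a Gamma integral. Substitute u=8x (du=8 dx):
integral_0^inf x^6 * e^(-8x) dx=(1/8^7) integral_0^inf u^6 * e^(-u) du
=Gamma(7)/8^7=6!/8^7=720/2097152

Answer: 45/131072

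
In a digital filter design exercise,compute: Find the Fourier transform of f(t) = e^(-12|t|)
Using the standard pair: F{e^(-a|t|)} = 2a/(a^2+omega^2)
With a = 12: F(omega) = 24/(144+omega^2)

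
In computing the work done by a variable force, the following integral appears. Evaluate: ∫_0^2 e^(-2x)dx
Antiderivative: (1/(-2))e^(-2x)
Evaluate: (1/(-2))(e^-4 - 1)

Answer: (e^-4 - 1)/(-2)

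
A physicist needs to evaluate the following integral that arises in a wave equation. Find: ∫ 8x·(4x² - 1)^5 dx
Let u=4x² - 1, du=8x dx
∫ u^5 du=u^6/6+C

Answer: (4x² - 1)^6/6+C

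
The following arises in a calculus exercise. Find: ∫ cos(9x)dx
Using substitution u = 9x: ∫ cos(u) du/9 = sin(u)/9 + C

Answer: (1/9)sin(9x) + C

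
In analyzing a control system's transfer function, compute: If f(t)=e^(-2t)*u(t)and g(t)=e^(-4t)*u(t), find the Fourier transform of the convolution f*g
By the convolution theorem: F{f * g}=F(omega) * G(omega)
F(omega)=1/(2 + j * omega), G(omega)=1/(4 + j * omega)
F{f * g}=1/((2 + j * omega)(4 + j * omega))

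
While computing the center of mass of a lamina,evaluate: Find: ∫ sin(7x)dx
Using substitution u=7x: ∫ sin(u) du/7=-cos(u)/7+C

Answer: (-1/7)cos(7x)+C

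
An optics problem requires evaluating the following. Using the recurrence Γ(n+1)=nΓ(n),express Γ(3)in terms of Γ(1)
Γ(3)=2Γ(2)=2·1Γ(1)=...=2!·Γ(1)=2·Γ(1)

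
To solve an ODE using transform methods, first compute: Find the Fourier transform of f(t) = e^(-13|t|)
Using the standard pair: F{e^(-a|t|)} = 2a/(a^2 + omega^2)
With a = 13: F(omega) = 26/(169 + omega^2)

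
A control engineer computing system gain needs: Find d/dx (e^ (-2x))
Chain rule: d/dx[e^u] = e^u · u' where u = -2x
u' = -2

Answer: -2·e^(-2x)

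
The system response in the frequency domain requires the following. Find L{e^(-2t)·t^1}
First shifting: L{e^(at)f(t)} = F(s-a)
L{t^1} = 1/s^2
Shift s → s+2: 1/(s+2)^2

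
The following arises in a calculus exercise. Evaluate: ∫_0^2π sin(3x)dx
Antiderivative: -cos(3x)/3
Evaluate at bounds: [-cos(3·2π)/3] - [-cos(3·0)/3]
= (-(1)+(1))/3 = 0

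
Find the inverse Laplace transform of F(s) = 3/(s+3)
L^(-1){3/(s-a)}=c·e^(at)
Here a=-3, c=3

Answer: 3e^(-3t)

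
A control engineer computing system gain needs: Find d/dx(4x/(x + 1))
Quotient rule: (f/g)' = (f'g - fg')/g²
f = 4x, f' = 4
g = x + 1, g' = 1

Answer: (4·(x + 1) - 4x)/(x + 1)²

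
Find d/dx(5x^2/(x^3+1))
Quotient rule: (f/g)'=(f'g - fg')/g²
f=5x^2, f'=10x
g=x^3 + 1, g'=3x^2

Answer: (10x·(x^3 + 1) - 15x^4)/(x^3 + 1)²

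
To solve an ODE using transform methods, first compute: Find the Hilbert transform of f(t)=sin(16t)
The Hilbert transform shifts each frequency component by -pi/2.
H{sin(wt)} = -cos(wt)
With w = 16: H{sin(16t)} = -cos(16t)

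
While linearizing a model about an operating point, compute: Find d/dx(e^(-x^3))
Chain rule: d/dx[e^u]=e^u · u' where u=-x^3
u'=-3x^2

Answer: -3x^2·e^(-x^3)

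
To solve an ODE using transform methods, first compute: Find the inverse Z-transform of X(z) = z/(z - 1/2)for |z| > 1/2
Standard pair: z/(z-a) <-> a^n * u[n] for causal signals
With a = 1/2: x[n] = (1/2)^n * u[n]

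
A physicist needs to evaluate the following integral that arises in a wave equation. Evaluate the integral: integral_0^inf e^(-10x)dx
integral_0^inf e^(-10x) dx = [-1/10 * e^(-10x)]_0^inf
= 0 - (-1/10) = 1/10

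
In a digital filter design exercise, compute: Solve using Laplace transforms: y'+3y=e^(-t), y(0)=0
Take L: sY - 0+3Y=1/(s+1)
Y(s+3)=1/(s+1)+0
Y=1/((s+1)(s+3))+0/(s+3)
Partial fractions: 1/((s+1)(s+3))=(1/2)/(s+1) - (1/2)/(s+3)
So Y=(1/2)/(s+1) - (1/2)/(s+3)
Inverse Laplace transform (L^(-1){1/(s+1)}=e^(-t), L^(-1){1/(s+3)}=e^(-3t)):

Answer: y(t)=(1/2)·e^(-t) - (1/2)·e^(-3t)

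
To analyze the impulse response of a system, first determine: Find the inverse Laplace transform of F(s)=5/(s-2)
L^(-1){5/(s-a)} = c·e^(at)
Here a = 2, c = 5

Answer: 5e^(2t)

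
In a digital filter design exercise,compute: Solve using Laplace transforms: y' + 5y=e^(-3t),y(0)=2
Take L: sY - 2+5Y = 1/(s+3)
Y(s+5) = 1/(s+3)+2
Y = 1/((s+3)(s+5))+2/(s+5)
Partial fractions: 1/((s+3)(s+5)) = (1/2)/(s+3) - (1/2)/(s+5)
So Y = (1/2)/(s+3)+(3/2)/(s+5)
Inverse Laplace transform (L^(-1){1/(s+3)} = e^(-3t), L^(-1){1/(s+5)} = e^(-5t)):

Answer: y(t) = (1/2)·e^(-3t)+(3/2)·e^(-5t)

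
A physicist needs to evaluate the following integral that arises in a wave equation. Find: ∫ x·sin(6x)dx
By parts: u=x, dv=sin(6x) dx
du=dx, v=-cos(6x)/6
=-x·cos(6x)/6+sin(6x)/6²+C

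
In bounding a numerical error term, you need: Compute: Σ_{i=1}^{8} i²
Using formula: Σ i^2=n(n + 1)(2n + 1)/6=8·9·17/6=204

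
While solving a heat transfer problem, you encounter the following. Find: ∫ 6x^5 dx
Using power rule: ∫ 6x^5 dx=6/6 x^6+C=x^6+C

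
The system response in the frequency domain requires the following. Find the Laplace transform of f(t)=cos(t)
L{cos(wt)} = s/(s²+w²)
L{cos(t)} = s/(s²+1)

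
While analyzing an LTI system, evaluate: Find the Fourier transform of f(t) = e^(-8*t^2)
The Fourier transform of a Gaussian e^(-a * t^2) is sqrt(pi/a) * e^(-omega^2/(4a)).
With a=8: F(omega)=sqrt(pi/8) * e^(-omega^2/32)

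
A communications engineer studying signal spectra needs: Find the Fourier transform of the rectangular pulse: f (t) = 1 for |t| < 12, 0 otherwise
F(omega) = integral from -12 to 12 of e^(-j * omega * t) dt
= 2 * sin(12 * omega)/omega = 24 * sinc(12 * omega/pi)

Answer: 2 * sin(12 * omega)/omega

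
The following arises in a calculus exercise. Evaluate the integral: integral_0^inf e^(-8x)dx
integral_0^inf e^(-8x) dx=[-1/8 * e^(-8x)]_0^inf
=0 - (-1/8)=1/8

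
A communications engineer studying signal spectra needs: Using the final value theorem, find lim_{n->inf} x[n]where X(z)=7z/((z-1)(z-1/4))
Final value theorem: lim x[n]=lim_{z->1} (z-1)*X(z)
(z-1)*X(z)=7z/(z-1/4)
As z->1: 7/(1 - 1/4)=7/(3/4)=28/3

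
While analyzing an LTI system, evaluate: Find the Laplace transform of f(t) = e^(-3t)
L{e^(at)} = 1/(s-a)
L{e^(-3t)} = 1/(s+3)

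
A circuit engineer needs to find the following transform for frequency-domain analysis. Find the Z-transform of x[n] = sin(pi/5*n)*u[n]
Z{sin(w0 * n) * u[n]}=z * sin(w0)/(z^2 - 2z * cos(w0) + 1)
With w0=pi/5: X(z)=z * sin(pi/5)/(z^2 - 2z * cos(pi/5) + 1)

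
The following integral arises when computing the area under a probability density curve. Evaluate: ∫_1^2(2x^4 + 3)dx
Step 1: Find antiderivative F(x) = (2/5)x^5 + 3x
Step 2: F(2) - F(1) = 94/5 - (17/5) = 77/5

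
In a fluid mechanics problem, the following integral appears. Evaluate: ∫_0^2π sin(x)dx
Antiderivative: -cos(x)
Evaluate at bounds: [-cos(1·2π)/1] - [-cos(1·0)/1]
= (-(1)+(1))/1 = 0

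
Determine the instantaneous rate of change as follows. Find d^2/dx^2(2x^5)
Apply power rule 2 times:
d^1: 10x^4
d^2: 40x^3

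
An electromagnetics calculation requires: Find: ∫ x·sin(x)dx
By parts: u=x, dv=sin(x) dx
du=dx, v=-cos(x)
=-x·cos(x) + sin(x) + C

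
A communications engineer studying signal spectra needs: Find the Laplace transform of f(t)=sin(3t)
L{sin(wt)}=w/(s² + w²)
L{sin(3t)}=3/(s² + 9)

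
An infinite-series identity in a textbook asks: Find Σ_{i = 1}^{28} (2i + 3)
=2·Σ i+3·28=2·406+84=896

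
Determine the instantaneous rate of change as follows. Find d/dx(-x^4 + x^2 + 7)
Power rule: d/dx(ax^n) = n·a·x^(n-1)
Term by term: -4·x^3+2·x

Answer: -4x^3+2x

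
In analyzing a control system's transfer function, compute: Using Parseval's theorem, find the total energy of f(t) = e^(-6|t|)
Parseval's theorem: E = integral |f(t)|^2 dt = (1/2pi) integral |F(omega)|^2 domega
E = integral_{-inf}^{inf} e^(-12|t|) dt = 2*integral_0^inf e^(-12t) dt = 2/(2*6) = 1/6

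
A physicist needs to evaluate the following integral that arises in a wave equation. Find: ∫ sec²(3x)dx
Since d/dx[tan(3x)] = 3sec²(3x), integral = tan(3x)/3 + C

Answer: (1/3)tan(3x) + C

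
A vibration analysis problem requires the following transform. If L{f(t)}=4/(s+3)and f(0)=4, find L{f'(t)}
L{f'(t)}=s·F(s) - f(0)=4s/(s + 3) - 4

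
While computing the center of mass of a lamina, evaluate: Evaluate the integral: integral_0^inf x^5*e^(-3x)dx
This is a Gamma integral. Substitute u=3x (du=3 dx):
integral_0^inf x^5 * e^(-3x) dx=(1/3^6) integral_0^inf u^5 * e^(-u) du
=Gamma(6)/3^6=5!/3^6=120/729

Answer: 40/243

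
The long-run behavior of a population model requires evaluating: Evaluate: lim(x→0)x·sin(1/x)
Squeeze theorem: -|x| ≤ x·sin(1/x) ≤ |x|
Since x → 0 as x → 0, by squeeze theorem the limit is 0

Answer: 0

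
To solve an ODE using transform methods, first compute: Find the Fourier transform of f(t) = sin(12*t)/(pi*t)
sin(W * t)/(pi * t)=(W/pi) * sinc(W * t/pi) is the impulse response of the ideal low-pass filter with cutoff W (here W=12).
Its Fourier transform is a rectangular function:
F(omega)=1 for |omega| < 12, 0 otherwise

Answer: rect(omega/24) [i.e., 1 for |omega| < 12, 0 otherwise]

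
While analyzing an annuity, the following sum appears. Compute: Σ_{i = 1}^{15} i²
Using formula: Σ i^2=n(n+1)(2n+1)/6=15·16·31/6=1240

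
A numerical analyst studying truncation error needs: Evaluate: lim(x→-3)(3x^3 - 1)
Polynomial is continuous, so substitute x=-3:
3·(-3)^3-1=-82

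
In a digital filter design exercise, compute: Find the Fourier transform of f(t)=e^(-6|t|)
Using the standard pair: F{e^(-a|t|)}=2a/(a^2+omega^2)
With a=6: F(omega)=12/(36+omega^2)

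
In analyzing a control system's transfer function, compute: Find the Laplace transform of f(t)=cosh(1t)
L{cosh(at)}=s/(s²-a²)
L{cosh(1t)}=s/(s²-1)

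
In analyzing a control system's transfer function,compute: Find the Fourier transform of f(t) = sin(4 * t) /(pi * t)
sin(W*t)/(pi*t)=(W/pi)*sinc(W*t/pi) is the impulse response of the ideal low-pass filter with cutoff W (here W=4).
Its Fourier transform is a rectangular function:
F(omega)=1 for |omega| < 4, 0 otherwise

Answer: rect(omega/8) [i.e., 1 for |omega| < 4, 0 otherwise]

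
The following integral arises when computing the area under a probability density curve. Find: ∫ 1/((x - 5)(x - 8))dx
Partial fractions: 1/((x-5)(x-8))=A/(x-5)+B/(x-8)
A=-1/3, B=1/3
∫ [-1/3· 1/(x-5)+1/3· 1/(x-8)] dx
=(1/3)[ln|x-8| - ln|x-5|]+C

Answer: (1/3)·ln|(x-8)/(x-5)|+C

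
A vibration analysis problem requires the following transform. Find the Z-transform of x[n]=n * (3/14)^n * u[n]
Using the property Z{n * a^n * u[n]}=az/(z-a)^2
With a=3/14: X(z)=(3/14)z/(z - 3/14)^2, |z| > 3/14

Answer: (3/14)z/(z - 3/14)^2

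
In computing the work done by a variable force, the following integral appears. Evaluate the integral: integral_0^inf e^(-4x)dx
integral_0^inf e^(-4x) dx=[-1/4*e^(-4x)]_0^inf
=0 - (-1/4)=1/4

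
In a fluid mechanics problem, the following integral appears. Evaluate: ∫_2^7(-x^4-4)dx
Step 1: Find antiderivative F(x) = (-1/5)x^5 - 4x
Step 2: F(7) - F(2) = -16947/5 - (-72/5) = -3375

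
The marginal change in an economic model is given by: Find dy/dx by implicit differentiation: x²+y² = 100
Differentiate both sides: 2x + 2y·(dy/dx)=0
Solve: dy/dx=-2x/(2y)=-x/y

Answer: dy/dx=-x/y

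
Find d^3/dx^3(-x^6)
Apply power rule 3 times:
d^1: -6x^5
d^2: -30x^4
d^3: -120x^3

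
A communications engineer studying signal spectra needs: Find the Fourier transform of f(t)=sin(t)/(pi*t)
sin(W*t)/(pi*t)=(W/pi)*sinc(W*t/pi) is the impulse response of the ideal low-pass filter with cutoff W (here W=1).
Its Fourier transform is a rectangular function:
F(omega)=1 for |omega| < 1, 0 otherwise

Answer: rect(omega/2) [i.e., 1 for |omega| < 1, 0 otherwise]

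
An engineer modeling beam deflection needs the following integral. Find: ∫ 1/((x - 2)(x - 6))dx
Partial fractions: 1/((x-2)(x-6))=A/(x-2)+B/(x-6)
A=-1/4, B=1/4
∫ [-1/4· 1/(x-2)+1/4· 1/(x-6)] dx
=(1/4)[ln|x-6| - ln|x-2|]+C

Answer: (1/4)·ln|(x-6)/(x-2)|+C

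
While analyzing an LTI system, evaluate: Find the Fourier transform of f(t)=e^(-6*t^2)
The Fourier transform of a Gaussian e^(-a * t^2) is sqrt(pi/a) * e^(-omega^2/(4a)).
With a=6: F(omega)=sqrt(pi/6) * e^(-omega^2/24)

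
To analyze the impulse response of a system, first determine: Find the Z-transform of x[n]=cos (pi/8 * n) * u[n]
Z{cos(w0 * n) * u[n]} = z(z - cos(w0))/(z^2-2z * cos(w0)+1)
With w0 = pi/8: X(z) = z(z - cos(pi/8))/(z^2-2z * cos(pi/8)+1)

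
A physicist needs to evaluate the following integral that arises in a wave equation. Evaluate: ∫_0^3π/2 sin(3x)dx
Antiderivative: -cos(3x)/3
Evaluate at bounds: [-cos(3·3π/2)/3] - [-cos(3·0)/3]
= (-(0) + (1))/3 = 1/3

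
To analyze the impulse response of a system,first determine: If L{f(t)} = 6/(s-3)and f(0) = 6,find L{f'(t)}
L{f'(t)}=s·F(s) - f(0)=6s/(s-3) - 6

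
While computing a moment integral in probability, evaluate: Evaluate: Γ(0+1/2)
Γ(1/2) = √π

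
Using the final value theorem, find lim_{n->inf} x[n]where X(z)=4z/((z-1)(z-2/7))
Final value theorem: lim x[n]=lim_{z->1} (z-1) * X(z)
(z-1) * X(z)=4z/(z-2/7)
As z->1: 4/(1-2/7)=4/(5/7)=28/5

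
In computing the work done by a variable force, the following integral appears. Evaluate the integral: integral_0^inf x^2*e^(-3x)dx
This is a Gamma integral. Substitute u = 3x (du = 3 dx):
integral_0^inf x^2 * e^(-3x) dx = (1/3^3) integral_0^inf u^2 * e^(-u) du
= Gamma(3)/3^3 = 2!/3^3 = 2/27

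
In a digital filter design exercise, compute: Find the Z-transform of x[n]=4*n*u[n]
Z{n * u[n]}=z/(z-1)^2
By linearity: Z{4 * n * u[n]}=4z/(z-1)^2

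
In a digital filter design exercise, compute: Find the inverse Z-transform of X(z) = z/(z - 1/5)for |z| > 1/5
Standard pair: z/(z-a) <-> a^n*u[n] for causal signals
With a=1/5: x[n]=(1/5)^n*u[n]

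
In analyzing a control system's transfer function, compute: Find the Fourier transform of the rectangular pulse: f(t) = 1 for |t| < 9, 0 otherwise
F(omega)=integral from -9 to 9 of e^(-j * omega * t) dt
=2 * sin(9 * omega)/omega=18 * sinc(9 * omega/pi)

Answer: 2 * sin(9 * omega)/omega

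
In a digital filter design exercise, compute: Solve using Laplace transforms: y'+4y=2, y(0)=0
Take L of both sides: sY(s)-0+4Y(s) = 2/s
Y(s)(s+4) = 2/s+0
Y(s) = 2/(s(s+4))+0/(s+4)
Partial fractions: 2/(s(s+4)) = (1/2)/s - (1/2)/(s+4)
So Y(s) = (1/2)/s - (1/2)/(s+4)
Inverse transform (L^(-1){1/s} = 1, L^(-1){1/(s+4)} = e^(-4t)):

Answer: y(t) = 1/2 - (1/2)·e^(-4t)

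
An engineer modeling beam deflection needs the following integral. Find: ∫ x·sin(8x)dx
By parts: u = x, dv = sin(8x) dx
du = dx, v = -cos(8x)/8
= -x·cos(8x)/8+sin(8x)/8²+C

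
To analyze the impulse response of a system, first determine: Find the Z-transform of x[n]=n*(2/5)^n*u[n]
Using the property Z{n*a^n*u[n]} = az/(z-a)^2
With a = 2/5: X(z) = (2/5)z/(z - 2/5)^2, |z| > 2/5

Answer: (2/5)z/(z - 2/5)^2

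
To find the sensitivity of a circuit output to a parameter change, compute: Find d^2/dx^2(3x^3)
Apply power rule 2 times:
d^1: 9x^2
d^2: 18x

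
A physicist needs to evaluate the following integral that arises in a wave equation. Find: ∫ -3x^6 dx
Using power rule: ∫ -3x^6 dx=-3/7 x^7+C=(-3/7)x^7+C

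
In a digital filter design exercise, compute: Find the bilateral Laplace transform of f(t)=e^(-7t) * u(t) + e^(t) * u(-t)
For e^(-7t)*u(t): L = 1/(s+7), Re(s) > -7
For e^(t)*u(-t): L = -1/(s-1), Re(s) < 1
Combined: F(s) = 1/(s+7)-1/(s-1), -7 < Re(s) < 1

Answer: 1/(s+7)-1/(s-1), ROC: -7 < Re(s) < 1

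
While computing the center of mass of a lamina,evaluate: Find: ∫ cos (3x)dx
Using substitution u = 3x: ∫ cos(u) du/3 = sin(u)/3+C

Answer: (1/3)sin(3x)+C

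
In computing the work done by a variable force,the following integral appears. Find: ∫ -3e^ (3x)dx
Since d/dx[e^(3x)] = 3e^(3x), we get -1 e^(3x)+C

Answer: -e^(3x)+C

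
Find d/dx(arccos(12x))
d/dx[arccos(u)] = -u'/√(1-u²), u = 12x, u' = 12

Answer: -12/√(1 - 144x²)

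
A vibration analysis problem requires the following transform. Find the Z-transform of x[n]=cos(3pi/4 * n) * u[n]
Z{cos(w0 * n) * u[n]} = z(z - cos(w0))/(z^2 - 2z * cos(w0) + 1)
With w0 = 3pi/4: X(z) = z(z - cos(3pi/4))/(z^2 - 2z * cos(3pi/4) + 1)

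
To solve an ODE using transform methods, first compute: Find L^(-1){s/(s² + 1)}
L^(-1){s/(s²+w²)} = cos(wt)
Here w = 1

Answer: cos(t)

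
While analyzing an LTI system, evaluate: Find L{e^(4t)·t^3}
First shifting: L{e^(at)f(t)}=F(s-a)
L{t^3}=6/s^4
Shift s → s-4: 6/(s-4)^4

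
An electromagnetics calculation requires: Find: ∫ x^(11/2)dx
Power rule: ∫ x^(11/2) dx=x^(13/2)/(13/2)+C

Answer: (2/13)·x^(13/2)+C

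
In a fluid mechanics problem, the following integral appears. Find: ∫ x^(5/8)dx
Power rule: ∫ x^(5/8) dx=x^(13/8)/(13/8)+C

Answer: (8/13)·x^(13/8)+C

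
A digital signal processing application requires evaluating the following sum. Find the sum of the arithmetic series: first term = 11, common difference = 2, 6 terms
Last term: a_n = 11 + (6 - 1)·2 = 21
Sum = n(a_1 + a_n)/2 = 6(11 + 21)/2 = 96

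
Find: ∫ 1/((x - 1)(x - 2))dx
Partial fractions: 1/((x-1)(x-2)) = A/(x-1)+B/(x-2)
A = -1, B = 1
∫ [-1· 1/(x-1)+1· 1/(x-2)] dx
= (1)[ln|x-2| - ln|x-1|]+C

Answer: ln|(x-2)/(x-1)|+C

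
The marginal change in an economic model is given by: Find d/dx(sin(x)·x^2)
Product rule: (fg)' = f'g+fg'
f = sin(x), f' = cos(x)
g = x^2, g' = 2x

Answer: cos(x)·x^2+2·sin(x)·x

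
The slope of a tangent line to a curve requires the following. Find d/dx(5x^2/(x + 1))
Quotient rule: (f/g)'=(f'g - fg')/g²
f=5x^2, f'=10x
g=x+1, g'=1

Answer: (10x·(x+1)-5x^2)/(x+1)²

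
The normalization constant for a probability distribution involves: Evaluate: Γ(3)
Γ(n)=(n-1)! for positive integers
Γ(3)=2!=2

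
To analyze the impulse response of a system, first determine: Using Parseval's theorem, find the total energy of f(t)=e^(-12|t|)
Parseval's theorem: E = integral |f(t)|^2 dt = (1/2pi) integral |F(omega)|^2 domega
E = integral_{-inf}^{inf} e^(-24|t|) dt = 2 * integral_0^inf e^(-24t) dt = 2/(2 * 12) = 1/12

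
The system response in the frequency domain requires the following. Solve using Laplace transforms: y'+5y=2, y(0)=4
Take L of both sides: sY(s)-4+5Y(s) = 2/s
Y(s)(s+5) = 2/s+4
Y(s) = 2/(s(s+5))+4/(s+5)
Partial fractions: 2/(s(s+5)) = (2/5)/s - (2/5)/(s+5)
So Y(s) = (2/5)/s+(18/5)/(s+5)
Inverse transform (L^(-1){1/s} = 1, L^(-1){1/(s+5)} = e^(-5t)):

Answer: y(t) = 2/5+(18/5)·e^(-5t)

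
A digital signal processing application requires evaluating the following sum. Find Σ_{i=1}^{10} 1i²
= 1·n(n+1)(2n+1)/6 = 1·10·11·21/6 = 385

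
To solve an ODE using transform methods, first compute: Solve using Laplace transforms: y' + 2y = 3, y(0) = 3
Take L of both sides: sY(s) - 3 + 2Y(s) = 3/s
Y(s)(s + 2) = 3/s + 3
Y(s) = 3/(s(s + 2)) + 3/(s + 2)
Partial fractions: 3/(s(s + 2)) = (3/2)/s - (3/2)/(s + 2)
So Y(s) = (3/2)/s + (3/2)/(s + 2)
Inverse transform (L^(-1){1/s} = 1, L^(-1){1/(s + 2)} = e^(-2t)):

Answer: y(t) = 3/2 + (3/2)·e^(-2t)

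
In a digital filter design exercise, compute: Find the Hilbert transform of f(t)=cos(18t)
The Hilbert transform shifts each frequency component by -pi/2.
H{cos(wt)} = sin(wt)
With w = 18: H{cos(18t)} = sin(18t)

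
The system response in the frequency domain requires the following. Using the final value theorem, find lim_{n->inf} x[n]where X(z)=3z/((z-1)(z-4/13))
Final value theorem: lim x[n]=lim_{z->1} (z-1)*X(z)
(z-1)*X(z)=3z/(z-4/13)
As z->1: 3/(1-4/13)=3/(9/13)=13/3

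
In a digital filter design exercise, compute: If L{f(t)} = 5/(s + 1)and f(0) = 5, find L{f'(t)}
L{f'(t)} = s·F(s) - f(0) = 5s/(s+1)-5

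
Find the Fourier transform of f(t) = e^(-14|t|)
Using the standard pair: F{e^(-a|t|)} = 2a/(a^2 + omega^2)
With a = 14: F(omega) = 28/(196 + omega^2)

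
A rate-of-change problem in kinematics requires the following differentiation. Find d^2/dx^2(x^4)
Apply power rule 2 times:
d^1: 4x^3
d^2: 12x^2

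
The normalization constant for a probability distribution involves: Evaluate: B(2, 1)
B(x,y) = Γ(x)Γ(y)/Γ(x + y) = (x-1)!(y-1)!/(x + y-1)!
B(2,1) = 1!·0!/2! = 1/2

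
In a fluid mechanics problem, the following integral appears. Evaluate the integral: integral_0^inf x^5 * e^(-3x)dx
This is a Gamma integral. Substitute u=3x (du=3 dx):
integral_0^inf x^5 * e^(-3x) dx=(1/3^6) integral_0^inf u^5 * e^(-u) du
=Gamma(6)/3^6=5!/3^6=120/729

Answer: 40/243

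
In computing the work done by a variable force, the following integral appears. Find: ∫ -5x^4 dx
Using power rule: ∫ -5x^4 dx = -5/5 x^5 + C = -x^5 + C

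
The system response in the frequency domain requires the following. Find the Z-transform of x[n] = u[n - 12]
Using the time-shift property: Z{u[n-12]} = z^(-12)*z/(z-1)
= z^(-11)/(z-1)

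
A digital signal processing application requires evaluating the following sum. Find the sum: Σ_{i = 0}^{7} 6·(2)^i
Geometric series: S = a(1 - r^n)/(1 - r)
a = 6, r = 2, n = 8
S = 6(1-256)/-1 = 1530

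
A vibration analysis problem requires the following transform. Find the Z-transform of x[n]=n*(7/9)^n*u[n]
Using the property Z{n * a^n * u[n]}=az/(z-a)^2
With a=7/9: X(z)=(7/9)z/(z - 7/9)^2, |z| > 7/9

Answer: (7/9)z/(z - 7/9)^2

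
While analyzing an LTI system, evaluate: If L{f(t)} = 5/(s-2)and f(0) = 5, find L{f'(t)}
L{f'(t)} = s·F(s) - f(0) = 5s/(s-2)-5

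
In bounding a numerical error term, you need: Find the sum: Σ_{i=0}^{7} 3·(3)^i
Geometric series: S=a(1 - r^n)/(1 - r)
a=3, r=3, n=8
S=3(1 - 6561)/-2=9840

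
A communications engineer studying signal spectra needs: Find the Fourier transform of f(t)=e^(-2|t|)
Using the standard pair: F{e^(-a|t|)} = 2a/(a^2+omega^2)
With a = 2: F(omega) = 4/(4+omega^2)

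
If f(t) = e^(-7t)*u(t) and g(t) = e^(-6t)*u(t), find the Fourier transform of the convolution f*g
By the convolution theorem: F{f * g} = F(omega) * G(omega)
F(omega) = 1/(7 + j * omega), G(omega) = 1/(6 + j * omega)
F{f * g} = 1/((7 + j * omega)(6 + j * omega))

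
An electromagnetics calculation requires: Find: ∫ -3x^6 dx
Using power rule: ∫ -3x^6 dx = -3/7 x^7+C = (-3/7)x^7+C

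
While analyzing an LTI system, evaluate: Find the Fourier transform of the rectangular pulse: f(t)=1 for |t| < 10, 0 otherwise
F(omega)=integral from -10 to 10 of e^(-j * omega * t) dt
=2 * sin(10 * omega)/omega=20 * sinc(10 * omega/pi)

Answer: 2 * sin(10 * omega)/omega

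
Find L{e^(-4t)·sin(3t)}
First shifting: L{e^(at)f(t)} = F(s-a)
L{sin(3t)} = 3/(s²+9)
Shift: 3/((s+4)²+9)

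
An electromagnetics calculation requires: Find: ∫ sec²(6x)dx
Since d/dx[tan(6x)]=6sec²(6x), integral=tan(6x)/6 + C

Answer: (1/6)tan(6x) + C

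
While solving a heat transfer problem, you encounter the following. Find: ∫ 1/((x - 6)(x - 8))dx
Partial fractions: 1/((x-6)(x-8)) = A/(x-6) + B/(x-8)
A = -1/2, B = 1/2
∫ [-1/2· 1/(x-6) + 1/2· 1/(x-8)] dx
= (1/2)[ln|x-8| - ln|x-6|] + C

Answer: (1/2)·ln|(x-8)/(x-6)| + C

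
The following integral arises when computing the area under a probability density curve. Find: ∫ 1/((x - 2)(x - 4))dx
Partial fractions: 1/((x-2)(x-4)) = A/(x-2)+B/(x-4)
A = -1/2, B = 1/2
∫ [-1/2· 1/(x-2)+1/2· 1/(x-4)] dx
= (1/2)[ln|x-4| - ln|x-2|]+C

Answer: (1/2)·ln|(x-4)/(x-2)|+C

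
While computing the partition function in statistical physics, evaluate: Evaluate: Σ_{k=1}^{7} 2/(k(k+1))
Partial fractions: 2/(k(k+1)) = 2/k - 2/(k+1)
Telescoping sum: 2(1-1/8) = 2·7/8

Answer: 7/4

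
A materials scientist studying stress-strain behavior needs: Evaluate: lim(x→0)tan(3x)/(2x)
tan(u) ≈ u for small u:
tan(3x)/(2x) ≈ 3x/(2x) = 3/2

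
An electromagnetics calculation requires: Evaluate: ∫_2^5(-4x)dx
Step 1: Find antiderivative F(x) = -2x^2
Step 2: F(5) - F(2) = -50 - (-8) = -42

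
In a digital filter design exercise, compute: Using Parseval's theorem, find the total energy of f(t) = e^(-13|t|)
Parseval's theorem: E = integral |f(t)|^2 dt = (1/2pi) integral |F(omega)|^2 domega
E = integral_{-inf}^{inf} e^(-26|t|) dt = 2 * integral_0^inf e^(-26t) dt = 2/(2 * 13) = 1/13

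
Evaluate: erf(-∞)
erf(-∞)=-1 (the error function is odd, so erf(-∞)=-erf(∞)=-1)

Answer: -1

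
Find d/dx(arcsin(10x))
d/dx[arcsin(u)]=u'/√(1-u²), u=10x, u'=10

Answer: 10/√(1 - 100x²)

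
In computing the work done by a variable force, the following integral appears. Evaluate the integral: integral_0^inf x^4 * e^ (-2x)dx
This is a Gamma integral. Substitute u=2x (du=2 dx):
integral_0^inf x^4*e^(-2x) dx=(1/2^5) integral_0^inf u^4*e^(-u) du
=Gamma(5)/2^5=4!/2^5=24/32

Answer: 3/4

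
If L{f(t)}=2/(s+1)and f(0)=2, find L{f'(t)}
L{f'(t)} = s·F(s) - f(0) = 2s/(s+1)-2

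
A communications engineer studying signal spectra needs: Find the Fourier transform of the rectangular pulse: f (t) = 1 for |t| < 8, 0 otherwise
F(omega) = integral from -8 to 8 of e^(-j * omega * t) dt
= 2 * sin(8 * omega)/omega = 16 * sinc(8 * omega/pi)

Answer: 2 * sin(8 * omega)/omega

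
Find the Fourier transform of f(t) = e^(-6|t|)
Using the standard pair: F{e^(-a|t|)}=2a/(a^2+omega^2)
With a=6: F(omega)=12/(36+omega^2)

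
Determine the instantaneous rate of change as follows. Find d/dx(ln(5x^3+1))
Chain rule: d/dx[ln(u)] = u'/u where u = 5x^3 + 1
u' = 15x^2

Answer: (15x^2)/(5x^3 + 1)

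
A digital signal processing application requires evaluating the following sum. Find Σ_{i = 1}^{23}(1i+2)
=1·Σ i + 2·23=1·276 + 46=322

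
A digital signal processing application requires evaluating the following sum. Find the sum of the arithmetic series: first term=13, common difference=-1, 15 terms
Last term: a_n = 13+(15-1)·-1 = -1
Sum = n(a_1+a_n)/2 = 15(13+(-1))/2 = 90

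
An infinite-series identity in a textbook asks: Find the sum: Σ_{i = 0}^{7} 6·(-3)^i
Geometric series: S=a(1 - r^n)/(1 - r)
a=6, r=-3, n=8
S=6(1-6561)/4=-9840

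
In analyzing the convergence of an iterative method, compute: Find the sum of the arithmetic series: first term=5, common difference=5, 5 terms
Last term: a_n=5+(5-1)·5=25
Sum=n(a_1+a_n)/2=5(5+25)/2=75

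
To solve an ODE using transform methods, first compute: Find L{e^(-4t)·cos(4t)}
First shifting: L{e^(at)f(t)} = F(s-a)
L{cos(4t)} = s/(s² + 16)
Shift: (s + 4)/((s + 4)² + 16)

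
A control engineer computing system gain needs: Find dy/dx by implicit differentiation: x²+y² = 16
Differentiate both sides: 2x+2y·(dy/dx)=0
Solve: dy/dx=-2x/(2y)=-x/y

Answer: dy/dx=-x/y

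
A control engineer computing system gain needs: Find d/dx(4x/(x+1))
Quotient rule: (f/g)' = (f'g - fg')/g²
f = 4x, f' = 4
g = x+1, g' = 1

Answer: (4·(x+1)-4x)/(x+1)²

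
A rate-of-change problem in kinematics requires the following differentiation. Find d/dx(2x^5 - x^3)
Power rule: d/dx(ax^n)=n·a·x^(n-1)
Term by term: 10·x^4-3·x^2

Answer: 10x^4-3x^2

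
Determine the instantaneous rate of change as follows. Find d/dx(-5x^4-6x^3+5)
Power rule: d/dx(ax^n)=n·a·x^(n-1)
Term by term: -20·x^3-18·x^2

Answer: -20x^3-18x^2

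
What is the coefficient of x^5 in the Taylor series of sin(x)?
sin(x)=Σ (-1)^k x^(2k+1)/(2k+1)!
For x^5: (-1)^2/5!=1/120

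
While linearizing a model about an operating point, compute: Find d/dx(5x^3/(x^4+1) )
Quotient rule: (f/g)'=(f'g - fg')/g²
f=5x^3, f'=15x^2
g=x^4+1, g'=4x^3

Answer: (15x^2·(x^4+1)-20x^6)/(x^4+1)²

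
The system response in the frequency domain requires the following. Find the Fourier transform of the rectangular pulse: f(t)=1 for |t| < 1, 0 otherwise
F(omega)=integral from -1 to 1 of e^(-j * omega * t) dt
=2 * sin(1 * omega)/omega=2 * sinc(1 * omega/pi)

Answer: 2 * sin(1 * omega)/omega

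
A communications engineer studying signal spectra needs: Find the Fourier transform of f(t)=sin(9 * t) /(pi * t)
sin(W * t)/(pi * t) = (W/pi) * sinc(W * t/pi) is the impulse response of the ideal low-pass filter with cutoff W (here W = 9).
Its Fourier transform is a rectangular function:
F(omega) = 1 for |omega| < 9, 0 otherwise

Answer: rect(omega/18) [i.e., 1 for |omega| < 9, 0 otherwise]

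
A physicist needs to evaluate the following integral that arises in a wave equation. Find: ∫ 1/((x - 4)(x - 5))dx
Partial fractions: 1/((x-4)(x-5))=A/(x-4) + B/(x-5)
A=-1, B=1
∫ [-1· 1/(x-4) + 1· 1/(x-5)] dx
=(1)[ln|x-5| - ln|x-4|] + C

Answer: ln|(x-5)/(x-4)| + C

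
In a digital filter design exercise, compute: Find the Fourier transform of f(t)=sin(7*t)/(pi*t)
sin(W * t)/(pi * t)=(W/pi) * sinc(W * t/pi) is the impulse response of the ideal low-pass filter with cutoff W (here W=7).
Its Fourier transform is a rectangular function:
F(omega)=1 for |omega| < 7, 0 otherwise

Answer: rect(omega/14) [i.e., 1 for |omega| < 7, 0 otherwise]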